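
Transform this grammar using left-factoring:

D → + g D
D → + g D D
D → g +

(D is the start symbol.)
Left-factoring transforms A → αβ₁ | αβ₂ into A → αA' and A' → β₁ | β₂
(α is the longest common prefix among the alternatives). Repeat until
no nonterminal has two alternatives with a common prefix.

Round 1: D has alternatives sharing prefix '+ g D'. Introduce D': D → + g D D'
  Add: D' → ε
  Add: D' → D

No remaining common prefixes — done.

Resulting grammar:
D → + g D D'
D' → ε
D' → D
D → g +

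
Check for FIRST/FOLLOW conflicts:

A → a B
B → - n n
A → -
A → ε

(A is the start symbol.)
Nullable non-terminals: A.

A: nullable alternative(s) A → ε; FOLLOW(A) = { $ }
  A → a B: FIRST \ {ε} = { 'a' } — disjoint from FOLLOW(A)
  A → -: FIRST \ {ε} = { '-' } — disjoint from FOLLOW(A)
  A → ε: FIRST \ {ε} = { } — this is the only nullable alternative, skip

B has no nullable alternative, so no FIRST/FOLLOW check is needed there.

No FIRST/FOLLOW conflicts found.

Answer: No FIRST/FOLLOW conflicts.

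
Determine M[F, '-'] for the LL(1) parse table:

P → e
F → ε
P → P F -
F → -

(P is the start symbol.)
To find M[F, '-'], we find productions for F where '-' is in the predict set (PREDICT(N → α) = (FIRST(α) \ {ε}) ∪ (FOLLOW(N) if α ⇒* ε)).

Relevant sets:
  FOLLOW(F) = { '-' }

F → ε: PREDICT = { '-' }
  '-' is in predict set, so this production goes in M[F, '-']
F → -: PREDICT = { '-' }
  '-' is in predict set, so this production goes in M[F, '-']

M[F, '-'] = F → ε, F → -  (a multiply-defined cell — the grammar is not LL(1))

Answer: F → ε, F → -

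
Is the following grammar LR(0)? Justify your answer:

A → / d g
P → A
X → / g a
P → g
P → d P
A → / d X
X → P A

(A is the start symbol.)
No. Reduce-reduce conflict: [A → / d g .] and [P → g .]

Augment with A' → A and build the canonical LR(0) collection (I0 = CLOSURE({[A' → . A]}), then GOTO on every symbol after a dot until no new states appear). It has 15 states:
  I0: { [A → . / d X], [A → . / d g], [A' → . A] }  — shift
  I1: { [A → / . d X], [A → / . d g] }  — shift
  I2: { [A' → A .] }  — accept
  I3: { [A → . / d X], [A → . / d g], [A → / d . X], [A → / d . g], [P → . A], [P → . d P], [P → . g], [X → . / g a], [X → . P A] }  — shift
  I4: { [A → / . d X], [A → / . d g], [X → / . g a] }  — shift
  I5: { [P → A .] }  — reduce
  I6: { [A → . / d X], [A → . / d g], [X → P . A] }  — shift
  I7: { [A → / d X .] }  — reduce
  I8: { [A → . / d X], [A → . / d g], [P → . A], [P → . d P], [P → . g], [P → d . P] }  — shift
  I9: { [A → / d g .], [P → g .] }  — 2 reduces
  I10: { [P → d P .] }  — reduce
  I11: { [P → g .] }  — reduce
  I12: { [X → P A .] }  — reduce
  I13: { [X → / g . a] }  — shift
  I14: { [X → / g a .] }  — reduce

Conflict in state I9:
  Reduce-reduce conflict: [A → / d g .] and [P → g .]
So the grammar is NOT LR(0).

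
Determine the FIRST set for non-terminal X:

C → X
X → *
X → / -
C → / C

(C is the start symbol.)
{ '*', '/' }

To compute FIRST(X), examine every production with X on the left-hand side, reading each right-hand side left to right until a non-nullable symbol is reached.

From X → *:
  - '*' is a terminal: add '*' and stop
From X → / -:
  - '/' is a terminal: add '/' and stop

Collecting: FIRST(X) = { '*', '/' }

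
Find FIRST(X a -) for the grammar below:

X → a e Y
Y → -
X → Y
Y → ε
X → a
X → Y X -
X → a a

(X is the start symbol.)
{ '-', 'a' }

FIRST sets of the non-terminals involved (from the grammar, by fixed-point iteration):
  FIRST(X) = { '-', 'a', ε }

To compute FIRST(X a -), process the symbols left to right:
Symbol X is a non-terminal. Add FIRST(X) \ {ε} = { '-', 'a' }
X is nullable (ε ∈ FIRST(X)), continue to the next symbol.
Symbol a is a terminal. Add 'a' and stop.
FIRST(X a -) = { '-', 'a' }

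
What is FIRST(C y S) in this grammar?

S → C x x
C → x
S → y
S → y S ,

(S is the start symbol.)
FIRST sets of the non-terminals involved (from the grammar, by fixed-point iteration):
  FIRST(C) = { 'x' }

To compute FIRST(C y S), process the symbols left to right:
Symbol C is a non-terminal. Add FIRST(C) \ {ε} = { 'x' }
C is not nullable (ε ∉ FIRST(C)), so stop here.
FIRST(C y S) = { 'x' }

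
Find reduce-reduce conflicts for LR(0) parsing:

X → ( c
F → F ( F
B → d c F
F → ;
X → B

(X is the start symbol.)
A reduce-reduce conflict occurs when an LR(0) state has two complete items [A → α .] and [B → β .] — both call for a reduction, and with no lookahead the parser cannot choose between them.

Augment with X' → X and build the canonical LR(0) collection (I0 = CLOSURE({[X' → . X]}), then GOTO on every symbol after a dot until no new states appear). It has 11 states:
  I0: { [B → . d c F], [X → . ( c], [X → . B], [X' → . X] }  — shift
  I1: { [X → ( . c] }  — shift
  I2: { [X → B .] }  — reduce
  I3: { [X' → X .] }  — accept
  I4: { [B → d . c F] }  — shift
  I5: { [B → d c . F], [F → . ;], [F → . F ( F] }  — shift
  I6: { [F → ; .] }  — reduce
  I7: { [B → d c F .], [F → F . ( F] }  — shift, reduce
  I8: { [F → . ;], [F → . F ( F], [F → F ( . F] }  — shift
  I9: { [F → F ( F .], [F → F . ( F] }  — shift, reduce
  I10: { [X → ( c .] }  — reduce

No state contains more than one complete item.

Answer: No reduce-reduce conflicts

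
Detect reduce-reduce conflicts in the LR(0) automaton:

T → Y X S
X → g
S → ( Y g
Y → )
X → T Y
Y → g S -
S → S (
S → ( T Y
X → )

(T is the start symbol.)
Yes — I11: [X → ) .] vs [Y → ) .]; I14: [S → ( Y g .] vs [X → g .]

A reduce-reduce conflict occurs when an LR(0) state has two complete items [A → α .] and [B → β .] — both call for a reduction, and with no lookahead the parser cannot choose between them.

Augment with T' → T and build the canonical LR(0) collection (I0 = CLOSURE({[T' → . T]}), then GOTO on every symbol after a dot until no new states appear). It has 19 states:
  I0: { [T → . Y X S], [T' → . T], [Y → . )], [Y → . g S -] }  — shift
  I1: { [Y → ) .] }  — reduce
  I2: { [T' → T .] }  — accept
  I3: { [T → . Y X S], [T → Y . X S], [X → . )], [X → . T Y], [X → . g], [Y → . )], [Y → . g S -] }  — shift
  I4: { [S → . ( T Y], [S → . ( Y g], [S → . S (], [Y → g . S -] }  — shift
  I5: { [S → ( . T Y], [S → ( . Y g], [T → . Y X S], [Y → . )], [Y → . g S -] }  — shift
  I6: { [S → S . (], [Y → g S . -] }  — shift
  I7: { [S → S ( .] }  — reduce
  I8: { [Y → g S - .] }  — reduce
  I9: { [S → ( T . Y], [Y → . )], [Y → . g S -] }  — shift
  I10: { [S → ( Y . g], [T → . Y X S], [T → Y . X S], [X → . )], [X → . T Y], [X → . g], [Y → . )], [Y → . g S -] }  — shift
  I11: { [X → ) .], [Y → ) .] }  — 2 reduces
  I12: { [X → T . Y], [Y → . )], [Y → . g S -] }  — shift
  I13: { [S → . ( T Y], [S → . ( Y g], [S → . S (], [T → Y X . S] }  — shift
  I14: { [S → ( Y g .], [S → . ( T Y], [S → . ( Y g], [S → . S (], [X → g .], [Y → g . S -] }  — shift, 2 reduces
  I15: { [S → S . (], [T → Y X S .] }  — shift, reduce
  I16: { [X → T Y .] }  — reduce
  I17: { [S → ( T Y .] }  — reduce
  I18: { [S → . ( T Y], [S → . ( Y g], [S → . S (], [X → g .], [Y → g . S -] }  — shift, reduce

I11 contains complete items [X → ) .], [Y → ) .] — reduce-reduce conflict.
I14 contains complete items [S → ( Y g .], [X → g .] — reduce-reduce conflict.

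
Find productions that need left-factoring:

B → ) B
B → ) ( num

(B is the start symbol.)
Yes, B has productions with common prefix ')'

Left-factoring is needed when two productions for the same non-terminal
share a common prefix on the right-hand side.

Productions for B:
  B → ) B
  B → ) ( num

Found common prefix ')' in productions for B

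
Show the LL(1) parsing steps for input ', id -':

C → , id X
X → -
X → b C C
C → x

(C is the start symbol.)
LL(1) parsing maintains a stack (initially the start symbol over $) and the input. At each step: if the stack top is a terminal, match it against the current input token; if it is a non-terminal N, replace it with the RHS of M[N, lookahead] (the unique production whose predict set contains the lookahead).

Stack is shown with the top on the left.

Stack     Input     Action
--------------------------
C $       , id - $  output C → , id X
, id X $  , id - $  match ','
id X $    id - $    match 'id'
X $       - $       output X → -
- $       - $       match '-'
$         $         accept

The string is accepted.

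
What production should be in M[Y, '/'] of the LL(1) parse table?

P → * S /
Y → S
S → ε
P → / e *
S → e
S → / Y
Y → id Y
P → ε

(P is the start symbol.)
To find M[Y, '/'], we find productions for Y where '/' is in the predict set (PREDICT(N → α) = (FIRST(α) \ {ε}) ∪ (FOLLOW(N) if α ⇒* ε)).

Relevant sets:
  FIRST(S) = { '/', 'e', ε }
  FOLLOW(Y) = { '/' }

Y → S: PREDICT = { '/', 'e' }
  '/' is in predict set, so this production goes in M[Y, '/']
Y → id Y: PREDICT = { 'id' }

M[Y, '/'] = Y → S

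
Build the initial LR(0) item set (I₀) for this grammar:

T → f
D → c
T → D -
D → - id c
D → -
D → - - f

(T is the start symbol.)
First, augment the grammar with T' → T
I₀ = CLOSURE({ [T' → . T] }):
  [T' → . T] has the dot before T: add [T → . f], [T → . D -]
  [T → . D -] has the dot before D: add [D → . c], [D → . - id c], [D → . -], [D → . - - f]
No further items can be added.

I₀ = { [D → . - - f], [D → . - id c], [D → . -], [D → . c], [T → . D -], [T → . f], [T' → . T] }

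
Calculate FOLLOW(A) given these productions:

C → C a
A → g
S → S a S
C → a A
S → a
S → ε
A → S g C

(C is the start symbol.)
To compute FOLLOW(A), find every occurrence of A on a right-hand side N → α A β: add FIRST(β) \ {ε}, and if β is empty or nullable also add FOLLOW(N). Iterate to a fixed point.

In C → a A: A is at the end, add FOLLOW(C)

The FOLLOW sets referred to above (computed the same way, to a fixed point):
  FOLLOW(C) = { $, 'a' }

Taking the union: FOLLOW(A) = { $, 'a' }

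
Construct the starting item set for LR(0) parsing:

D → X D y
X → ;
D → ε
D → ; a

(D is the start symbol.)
First, augment the grammar with D' → D
I₀ = CLOSURE({ [D' → . D] }):
  [D' → . D] has the dot before D: add [D → . X D y], [D → .], [D → . ; a]
  [D → . X D y] has the dot before X: add [X → . ;]
No further items can be added.

I₀ = { [D → . ; a], [D → . X D y], [D → .], [D' → . D], [X → . ;] }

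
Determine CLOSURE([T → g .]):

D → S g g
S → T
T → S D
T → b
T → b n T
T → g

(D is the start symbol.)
To compute CLOSURE, for each item [A → α.Bβ] where B is a non-terminal, add [B → .γ] for all productions B → γ; repeat for the newly added items until nothing changes.

Start with: [T → g .]
The dot is at the end, so nothing is added.

CLOSURE = { [T → g .] }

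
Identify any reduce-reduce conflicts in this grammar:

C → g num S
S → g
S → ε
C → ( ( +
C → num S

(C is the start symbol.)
Augment with C' → C and build the canonical LR(0) collection (I0 = CLOSURE({[C' → . C]}), then GOTO on every symbol after a dot until no new states appear). It has 11 states:
  I0: { [C → . ( ( +], [C → . g num S], [C → . num S], [C' → . C] }  — shift
  I1: { [C → ( . ( +] }  — shift
  I2: { [C' → C .] }  — accept
  I3: { [C → g . num S] }  — shift
  I4: { [C → num . S], [S → . g], [S → .] }  — shift, reduce
  I5: { [C → num S .] }  — reduce
  I6: { [S → g .] }  — reduce
  I7: { [C → g num . S], [S → . g], [S → .] }  — shift, reduce
  I8: { [C → g num S .] }  — reduce
  I9: { [C → ( ( . +] }  — shift
  I10: { [C → ( ( + .] }  — reduce

No state contains more than one complete item.

Answer: No reduce-reduce conflicts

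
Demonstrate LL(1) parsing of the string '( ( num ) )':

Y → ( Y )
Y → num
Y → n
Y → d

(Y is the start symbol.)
LL(1) parsing maintains a stack (initially the start symbol over $) and the input. At each step: if the stack top is a terminal, match it against the current input token; if it is a non-terminal N, replace it with the RHS of M[N, lookahead] (the unique production whose predict set contains the lookahead).

Stack is shown with the top on the left.

Stack      Input          Action
--------------------------------
Y $        ( ( num ) ) $  output Y → ( Y )
( Y ) $    ( ( num ) ) $  match '('
Y ) $      ( num ) ) $    output Y → ( Y )
( Y ) ) $  ( num ) ) $    match '('
Y ) ) $    num ) ) $      output Y → num
num ) ) $  num ) ) $      match 'num'
) ) $      ) ) $          match ')'
) $        ) $            match ')'
$          $              accept

The string is accepted.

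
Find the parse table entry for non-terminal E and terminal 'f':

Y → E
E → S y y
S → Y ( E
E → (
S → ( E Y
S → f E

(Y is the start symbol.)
To find M[E, 'f'], we find productions for E where 'f' is in the predict set (PREDICT(N → α) = (FIRST(α) \ {ε}) ∪ (FOLLOW(N) if α ⇒* ε)).

Relevant sets:
  FIRST(S) = { '(', 'f' }

E → S y y: PREDICT = { '(', 'f' }
  'f' is in predict set, so this production goes in M[E, 'f']
E → (: PREDICT = { '(' }

M[E, 'f'] = E → S y y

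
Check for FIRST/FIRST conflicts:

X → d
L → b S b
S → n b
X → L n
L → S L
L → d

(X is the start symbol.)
A FIRST/FIRST conflict occurs when two productions N → α and N → β for the same non-terminal have FIRST(α) ∩ FIRST(β) ≠ ∅ (with ε ∈ FIRST of a nullable right-hand side, so two nullable alternatives also conflict).

FIRST sets of the non-terminals at (or reachable through a nullable prefix from) the front of some alternative:
  FIRST(L) = { 'b', 'd', 'n' }
  FIRST(S) = { 'n' }

Productions for X:
  X → d: FIRST = { 'd' }
  X → L n: FIRST = { 'b', 'd', 'n' }
Productions for L:
  L → b S b: FIRST = { 'b' }
  L → S L: FIRST = { 'n' }
  L → d: FIRST = { 'd' }
S has only one production, so no FIRST/FIRST conflict is possible there.

Conflict for X: X → d and X → L n
  Overlap: { 'd' }

Answer: Yes. X → d / X → L n on { 'd' }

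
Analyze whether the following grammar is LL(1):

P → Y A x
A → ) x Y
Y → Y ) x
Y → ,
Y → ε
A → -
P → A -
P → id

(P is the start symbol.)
A grammar is LL(1) if for each non-terminal N with multiple productions, the predict sets of those productions are pairwise disjoint, where PREDICT(N → α) = (FIRST(α) \ {ε}) ∪ (FOLLOW(N) if α ⇒* ε).

Relevant sets:
  FIRST(Y) = { ')', ',', ε }
  FIRST(A) = { ')', '-' }
  FOLLOW(Y) = { ')', '-', 'x' }

For P:
  PREDICT(P → Y A x) = { ')', ',', '-' }
  PREDICT(P → A '-') = { ')', '-' }
  PREDICT(P → id) = { 'id' }
For A:
  PREDICT(A → ')' x Y) = { ')' }
  PREDICT(A → '-') = { '-' }
For Y:
  PREDICT(Y → Y ')' x) = { ')', ',' }
  PREDICT(Y → ',') = { ',' }
  PREDICT(Y → ε) = { ')', '-', 'x' }

Conflict found: Predict set conflict for P: { ')', '-' }
The grammar is NOT LL(1).

Answer: No. Predict set conflict for P: { ')', '-' }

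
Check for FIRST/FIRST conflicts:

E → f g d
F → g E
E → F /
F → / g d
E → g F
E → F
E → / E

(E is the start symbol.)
Yes. E → F '/' / E → g F on { 'g' }; E → F '/' / E → F on { '/', 'g' }; E → F '/' / E → '/' E on { '/' }; E → g F / E → F on { 'g' }; E → F / E → '/' E on { '/' }

A FIRST/FIRST conflict occurs when two productions N → α and N → β for the same non-terminal have FIRST(α) ∩ FIRST(β) ≠ ∅ (with ε ∈ FIRST of a nullable right-hand side, so two nullable alternatives also conflict).

FIRST sets of the non-terminals at (or reachable through a nullable prefix from) the front of some alternative:
  FIRST(F) = { '/', 'g' }

Productions for E:
  E → f g d: FIRST = { 'f' }
  E → F /: FIRST = { '/', 'g' }
  E → g F: FIRST = { 'g' }
  E → F: FIRST = { '/', 'g' }
  E → / E: FIRST = { '/' }
Productions for F:
  F → g E: FIRST = { 'g' }
  F → / g d: FIRST = { '/' }

Conflict for E: E → F / and E → g F
  Overlap: { 'g' }
Conflict for E: E → F / and E → F
  Overlap: { '/', 'g' }
Conflict for E: E → F / and E → / E
  Overlap: { '/' }
Conflict for E: E → g F and E → F
  Overlap: { 'g' }
Conflict for E: E → F and E → / E
  Overlap: { '/' }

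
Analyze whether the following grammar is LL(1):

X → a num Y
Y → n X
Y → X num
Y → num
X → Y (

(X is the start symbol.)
No. Predict set conflict for X: { 'a' }

A grammar is LL(1) if for each non-terminal N with multiple productions, the predict sets of those productions are pairwise disjoint, where PREDICT(N → α) = (FIRST(α) \ {ε}) ∪ (FOLLOW(N) if α ⇒* ε).

Relevant sets:
  FIRST(Y) = { 'a', 'n', 'num' }
  FIRST(X) = { 'a', 'n', 'num' }

For X:
  PREDICT(X → a num Y) = { 'a' }
  PREDICT(X → Y '(') = { 'a', 'n', 'num' }
For Y:
  PREDICT(Y → n X) = { 'n' }
  PREDICT(Y → X num) = { 'a', 'n', 'num' }
  PREDICT(Y → num) = { 'num' }

Conflict found: Predict set conflict for X: { 'a' }
The grammar is NOT LL(1).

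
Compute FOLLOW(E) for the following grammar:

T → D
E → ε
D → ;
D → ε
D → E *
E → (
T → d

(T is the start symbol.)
{ '*' }

To compute FOLLOW(E), find every occurrence of E on a right-hand side N → α E β: add FIRST(β) \ {ε}, and if β is empty or nullable also add FOLLOW(N). Iterate to a fixed point.

In D → E *: E is followed by '*', add FIRST('*') \ {ε} = { '*' }

Taking the union: FOLLOW(E) = { '*' }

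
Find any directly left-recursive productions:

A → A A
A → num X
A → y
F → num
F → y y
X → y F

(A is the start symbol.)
Yes, A is left-recursive

A → A A: LEFT RECURSIVE (starts with A)
A → num X: starts with num
A → y: starts with y
F → num: starts with num
F → y y: starts with y
X → y F: starts with y

The grammar has direct left recursion on: A.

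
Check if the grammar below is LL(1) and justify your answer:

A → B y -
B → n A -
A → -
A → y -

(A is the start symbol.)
A grammar is LL(1) if for each non-terminal N with multiple productions, the predict sets of those productions are pairwise disjoint, where PREDICT(N → α) = (FIRST(α) \ {ε}) ∪ (FOLLOW(N) if α ⇒* ε).

Relevant sets:
  FIRST(B) = { 'n' }

For A:
  PREDICT(A → B y '-') = { 'n' }
  PREDICT(A → '-') = { '-' }
  PREDICT(A → y '-') = { 'y' }
B has a single production, so nothing to check there.

All predict sets are disjoint. The grammar IS LL(1).

Answer: Yes, the grammar is LL(1).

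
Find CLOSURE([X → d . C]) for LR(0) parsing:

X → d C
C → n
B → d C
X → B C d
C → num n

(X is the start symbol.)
{ [C → . n], [C → . num n], [X → d . C] }

Start with: [X → d . C]
  [X → d . C] has the dot before C: add [C → . n], [C → . num n]
No further items can be added.

CLOSURE = { [C → . n], [C → . num n], [X → d . C] }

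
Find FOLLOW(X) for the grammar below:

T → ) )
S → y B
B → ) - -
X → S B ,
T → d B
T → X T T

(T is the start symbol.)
{ ')', 'd', 'y' }

In T → X T T: X is followed by T T, add FIRST(T T) \ {ε} = { ')', 'd', 'y' }

Taking the union: FOLLOW(X) = { ')', 'd', 'y' }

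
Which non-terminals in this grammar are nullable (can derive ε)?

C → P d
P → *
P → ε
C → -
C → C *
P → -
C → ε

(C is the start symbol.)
{ 'C', 'P' }

A non-terminal is nullable if it can derive ε (the empty string): either it has an ε-production, or it has a production whose right-hand side consists entirely of nullable non-terminals.

ε-productions: P → ε, C → ε
So P, C are immediately nullable.
Every non-terminal is now nullable.
Nullable = { 'C', 'P' }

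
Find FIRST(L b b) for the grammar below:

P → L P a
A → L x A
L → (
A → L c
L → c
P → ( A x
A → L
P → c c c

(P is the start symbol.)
FIRST sets of the non-terminals involved (from the grammar, by fixed-point iteration):
  FIRST(L) = { '(', 'c' }

To compute FIRST(L b b), process the symbols left to right:
Symbol L is a non-terminal. Add FIRST(L) \ {ε} = { '(', 'c' }
L is not nullable (ε ∉ FIRST(L)), so stop here.
FIRST(L b b) = { '(', 'c' }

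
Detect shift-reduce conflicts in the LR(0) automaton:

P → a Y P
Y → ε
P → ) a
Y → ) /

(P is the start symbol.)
Augment with P' → P and build the canonical LR(0) collection (I0 = CLOSURE({[P' → . P]}), then GOTO on every symbol after a dot until no new states appear). It has 9 states:
  I0: { [P → . ) a], [P → . a Y P], [P' → . P] }  — shift
  I1: { [P → ) . a] }  — shift
  I2: { [P' → P .] }  — accept
  I3: { [P → a . Y P], [Y → . ) /], [Y → .] }  — shift, reduce
  I4: { [Y → ) . /] }  — shift
  I5: { [P → . ) a], [P → . a Y P], [P → a Y . P] }  — shift
  I6: { [P → a Y P .] }  — reduce
  I7: { [Y → ) / .] }  — reduce
  I8: { [P → ) a .] }  — reduce

I3 contains reduce item [Y → .] and shift item [Y → . ) /] — shift-reduce conflict.

Answer: Yes — I3: [Y → .] vs [Y → . ) /]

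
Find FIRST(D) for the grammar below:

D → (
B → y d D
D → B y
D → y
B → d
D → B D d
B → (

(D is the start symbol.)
{ '(', 'd', 'y' }

To compute FIRST(D), examine every production with D on the left-hand side, reading each right-hand side left to right until a non-nullable symbol is reached.

FIRST sets of the other non-terminals involved (by the same procedure, iterated to a fixed point):
  FIRST(B) = { '(', 'd', 'y' }

From D → (:
  - '(' is a terminal: add '(' and stop
From D → B y:
  - B is a non-terminal: add FIRST(B) \ {ε} = { '(', 'd', 'y' }
    B is not nullable, so stop
From D → y:
  - y is a terminal: add 'y' and stop
From D → B D d:
  - B is a non-terminal: add FIRST(B) \ {ε} = { '(', 'd', 'y' }
    B is not nullable, so stop

Collecting: FIRST(D) = { '(', 'd', 'y' }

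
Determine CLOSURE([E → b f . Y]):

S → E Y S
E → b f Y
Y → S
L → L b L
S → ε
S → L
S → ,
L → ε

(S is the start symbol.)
Start with: [E → b f . Y]
  [E → b f . Y] has the dot before Y: add [Y → . S]
  [Y → . S] has the dot before S: add [S → . E Y S], [S → .], [S → . L], [S → . ,]
  [S → . E Y S] has the dot before E: add [E → . b f Y]
  [S → . L] has the dot before L: add [L → . L b L], [L → .]
No further items can be added.

CLOSURE = { [E → . b f Y], [E → b f . Y], [L → . L b L], [L → .], [S → . ,], [S → . E Y S], [S → . L], [S → .], [Y → . S] }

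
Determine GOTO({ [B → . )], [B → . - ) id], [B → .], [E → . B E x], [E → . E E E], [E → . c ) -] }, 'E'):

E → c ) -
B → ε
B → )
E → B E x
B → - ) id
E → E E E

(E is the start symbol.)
GOTO(I, 'E') = CLOSURE({ [A → αX.β] : [A → α.Xβ] ∈ I, X = 'E' })

Items with dot before 'E', with the dot advanced:
  [E → . E E E] → [E → E . E E]
Closure of the advanced items:
  [E → E . E E] has the dot before E: add [E → . c ) -], [E → . B E x], [E → . E E E]
  [E → . B E x] has the dot before B: add [B → .], [B → . )], [B → . - ) id]

GOTO = { [B → . )], [B → . - ) id], [B → .], [E → . B E x], [E → . E E E], [E → . c ) -], [E → E . E E] }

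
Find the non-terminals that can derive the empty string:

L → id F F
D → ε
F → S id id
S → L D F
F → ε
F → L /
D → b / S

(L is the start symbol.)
{ 'D', 'F' }

A non-terminal is nullable if it can derive ε (the empty string): either it has an ε-production, or it has a production whose right-hand side consists entirely of nullable non-terminals.

ε-productions: D → ε, F → ε
So D, F are immediately nullable.
No further non-terminal can be added: every production for the remaining non-terminals contains a terminal or a non-nullable non-terminal.
Nullable = { 'D', 'F' }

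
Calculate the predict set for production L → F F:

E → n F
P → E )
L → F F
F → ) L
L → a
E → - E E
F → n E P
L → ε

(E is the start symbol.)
PREDICT(L → F F) = (FIRST(RHS) \ {ε}) ∪ (FOLLOW(L) if ε ∈ FIRST(RHS), i.e. RHS ⇒* ε)
FIRST(F) = { ')', 'n' }
FIRST(F F) = { ')', 'n' }
ε ∉ FIRST(F F), so FOLLOW(L) is not added.
PREDICT(L → F F) = { ')', 'n' }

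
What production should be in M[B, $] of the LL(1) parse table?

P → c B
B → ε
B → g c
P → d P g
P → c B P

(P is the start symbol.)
To find M[B, $], we find productions for B where $ is in the predict set (PREDICT(N → α) = (FIRST(α) \ {ε}) ∪ (FOLLOW(N) if α ⇒* ε)).

Relevant sets:
  FOLLOW(B) = { $, 'c', 'd', 'g' }

B → ε: PREDICT = { $, 'c', 'd', 'g' }
  $ is in predict set, so this production goes in M[B, $]
B → g c: PREDICT = { 'g' }

M[B, $] = B → ε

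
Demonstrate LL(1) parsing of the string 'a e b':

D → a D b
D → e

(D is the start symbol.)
LL(1) parsing maintains a stack (initially the start symbol over $) and the input. At each step: if the stack top is a terminal, match it against the current input token; if it is a non-terminal N, replace it with the RHS of M[N, lookahead] (the unique production whose predict set contains the lookahead).

Stack is shown with the top on the left.

Stack    Input    Action
------------------------
D $      a e b $  output D → a D b
a D b $  a e b $  match 'a'
D b $    e b $    output D → e
e b $    e b $    match 'e'
b $      b $      match 'b'
$        $        accept

The string is accepted.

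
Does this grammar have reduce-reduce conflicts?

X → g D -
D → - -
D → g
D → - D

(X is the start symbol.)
No reduce-reduce conflicts

A reduce-reduce conflict occurs when an LR(0) state has two complete items [A → α .] and [B → β .] — both call for a reduction, and with no lookahead the parser cannot choose between them.

Augment with X' → X and build the canonical LR(0) collection (I0 = CLOSURE({[X' → . X]}), then GOTO on every symbol after a dot until no new states appear). It has 9 states:
  I0: { [X → . g D -], [X' → . X] }  — shift
  I1: { [X' → X .] }  — accept
  I2: { [D → . - -], [D → . - D], [D → . g], [X → g . D -] }  — shift
  I3: { [D → - . -], [D → - . D], [D → . - -], [D → . - D], [D → . g] }  — shift
  I4: { [X → g D . -] }  — shift
  I5: { [D → g .] }  — reduce
  I6: { [X → g D - .] }  — reduce
  I7: { [D → - - .], [D → - . -], [D → - . D], [D → . - -], [D → . - D], [D → . g] }  — shift, reduce
  I8: { [D → - D .] }  — reduce

No state contains more than one complete item.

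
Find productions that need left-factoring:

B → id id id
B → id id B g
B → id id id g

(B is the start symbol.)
Left-factoring is needed when two productions for the same non-terminal
share a common prefix on the right-hand side.

Productions for B:
  B → id id id
  B → id id B g
  B → id id id g

Found common prefix 'id id' in productions for B

Answer: Yes, B has productions with common prefix 'id id'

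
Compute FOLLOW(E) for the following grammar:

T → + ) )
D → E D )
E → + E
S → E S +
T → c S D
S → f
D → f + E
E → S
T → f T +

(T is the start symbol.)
To compute FOLLOW(E), find every occurrence of E on a right-hand side N → α E β: add FIRST(β) \ {ε}, and if β is empty or nullable also add FOLLOW(N). Iterate to a fixed point.

In D → E D ): E is followed by D ')', add FIRST(D ')') \ {ε} = { '+', 'f' }
In E → + E: E is at the end; this adds FOLLOW(E) to itself — nothing new
In S → E S +: E is followed by S '+', add FIRST(S '+') \ {ε} = { '+', 'f' }
In D → f + E: E is at the end, add FOLLOW(D)

The FOLLOW sets referred to above (computed the same way, to a fixed point):
  FOLLOW(D) = { $, ')', '+' }

Taking the union: FOLLOW(E) = { $, ')', '+', 'f' }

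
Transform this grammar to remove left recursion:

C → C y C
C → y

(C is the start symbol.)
C → y C'
C' → y C C'
C' → ε

C is directly left-recursive. The standard transformation for
  A → A α₁ | ... | A α_m | β₁ | ... | β_n
is
  A  → β₁ A' | ... | β_n A'
  A' → α₁ A' | ... | α_m A' | ε

C → y becomes C → y C'
C → C y C becomes C' → y C C'
Add C' → ε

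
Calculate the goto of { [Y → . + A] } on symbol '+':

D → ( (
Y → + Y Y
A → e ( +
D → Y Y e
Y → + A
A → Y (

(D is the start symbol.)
{ [A → . Y (], [A → . e ( +], [Y → + . A], [Y → . + A], [Y → . + Y Y] }

GOTO(I, '+') = CLOSURE({ [A → αX.β] : [A → α.Xβ] ∈ I, X = '+' })

Items with dot before '+', with the dot advanced:
  [Y → . + A] → [Y → + . A]
Closure of the advanced items:
  [Y → + . A] has the dot before A: add [A → . e ( +], [A → . Y (]
  [A → . Y (] has the dot before Y: add [Y → . + Y Y], [Y → . + A]

GOTO = { [A → . Y (], [A → . e ( +], [Y → + . A], [Y → . + A], [Y → . + Y Y] }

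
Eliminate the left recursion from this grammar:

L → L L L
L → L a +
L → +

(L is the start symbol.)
L is directly left-recursive. The standard transformation for
  A → A α₁ | ... | A α_m | β₁ | ... | β_n
is
  A  → β₁ A' | ... | β_n A'
  A' → α₁ A' | ... | α_m A' | ε

L → + becomes L → + L'
L → L L L becomes L' → L L L'
L → L a + becomes L' → a + L'
Add L' → ε

Resulting grammar:
L → + L'
L' → L L L'
L' → a + L'
L' → ε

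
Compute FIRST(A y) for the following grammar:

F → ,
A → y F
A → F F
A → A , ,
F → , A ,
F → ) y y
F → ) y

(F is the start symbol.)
{ ')', ',', 'y' }

FIRST sets of the non-terminals involved (from the grammar, by fixed-point iteration):
  FIRST(A) = { ')', ',', 'y' }

To compute FIRST(A y), process the symbols left to right:
Symbol A is a non-terminal. Add FIRST(A) \ {ε} = { ')', ',', 'y' }
A is not nullable (ε ∉ FIRST(A)), so stop here.
FIRST(A y) = { ')', ',', 'y' }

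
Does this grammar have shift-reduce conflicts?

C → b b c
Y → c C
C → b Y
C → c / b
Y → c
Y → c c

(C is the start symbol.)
A shift-reduce conflict occurs when an LR(0) state has both:
  - a complete (reduce) item [A → α .] (dot at the end), and
  - a shift item [B → β . c γ] (dot before a terminal).

Augment with C' → C and build the canonical LR(0) collection (I0 = CLOSURE({[C' → . C]}), then GOTO on every symbol after a dot until no new states appear). It has 12 states:
  I0: { [C → . b Y], [C → . b b c], [C → . c / b], [C' → . C] }  — shift
  I1: { [C' → C .] }  — accept
  I2: { [C → b . Y], [C → b . b c], [Y → . c C], [Y → . c c], [Y → . c] }  — shift
  I3: { [C → c . / b] }  — shift
  I4: { [C → c / . b] }  — shift
  I5: { [C → c / b .] }  — reduce
  I6: { [C → b Y .] }  — reduce
  I7: { [C → b b . c] }  — shift
  I8: { [C → . b Y], [C → . b b c], [C → . c / b], [Y → c . C], [Y → c . c], [Y → c .] }  — shift, reduce
  I9: { [Y → c C .] }  — reduce
  I10: { [C → c . / b], [Y → c c .] }  — shift, reduce
  I11: { [C → b b c .] }  — reduce

I8 contains reduce item [Y → c .] and shift items [C → . b Y], [C → . b b c], [C → . c / b], [Y → c . c] — shift-reduce conflict.
I10 contains reduce item [Y → c c .] and shift item [C → c . / b] — shift-reduce conflict.

Answer: Yes — I8: [Y → c .] vs [C → . b Y]; I10: [Y → c c .] vs [C → c . / b]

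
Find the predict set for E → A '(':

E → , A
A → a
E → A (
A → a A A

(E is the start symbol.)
{ 'a' }

PREDICT(E → A '(') = (FIRST(RHS) \ {ε}) ∪ (FOLLOW(E) if ε ∈ FIRST(RHS), i.e. RHS ⇒* ε)
FIRST(A) = { 'a' }
FIRST(A '(') = { 'a' }
ε ∉ FIRST(A '('), so FOLLOW(E) is not added.
PREDICT(E → A '(') = { 'a' }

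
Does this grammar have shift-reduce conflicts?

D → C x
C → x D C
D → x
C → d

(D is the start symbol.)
Yes — I4: [D → x .] vs [C → . d]

A shift-reduce conflict occurs when an LR(0) state has both:
  - a complete (reduce) item [A → α .] (dot at the end), and
  - a shift item [B → β . c γ] (dot before a terminal).

Augment with D' → D and build the canonical LR(0) collection (I0 = CLOSURE({[D' → . D]}), then GOTO on every symbol after a dot until no new states appear). It has 9 states:
  I0: { [C → . d], [C → . x D C], [D → . C x], [D → . x], [D' → . D] }  — shift
  I1: { [D → C . x] }  — shift
  I2: { [D' → D .] }  — accept
  I3: { [C → d .] }  — reduce
  I4: { [C → . d], [C → . x D C], [C → x . D C], [D → . C x], [D → . x], [D → x .] }  — shift, reduce
  I5: { [C → . d], [C → . x D C], [C → x D . C] }  — shift
  I6: { [C → x D C .] }  — reduce
  I7: { [C → . d], [C → . x D C], [C → x . D C], [D → . C x], [D → . x] }  — shift
  I8: { [D → C x .] }  — reduce

I4 contains reduce item [D → x .] and shift items [C → . d], [C → . x D C], [D → . x] — shift-reduce conflict.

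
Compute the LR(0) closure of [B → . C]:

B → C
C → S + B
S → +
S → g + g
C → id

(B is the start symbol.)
{ [B → . C], [C → . S + B], [C → . id], [S → . +], [S → . g + g] }

Start with: [B → . C]
  [B → . C] has the dot before C: add [C → . S + B], [C → . id]
  [C → . S + B] has the dot before S: add [S → . +], [S → . g + g]
No further items can be added.

CLOSURE = { [B → . C], [C → . S + B], [C → . id], [S → . +], [S → . g + g] }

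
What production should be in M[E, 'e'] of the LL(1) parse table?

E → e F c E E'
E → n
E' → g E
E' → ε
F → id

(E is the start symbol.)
To find M[E, 'e'], we find productions for E where 'e' is in the predict set (PREDICT(N → α) = (FIRST(α) \ {ε}) ∪ (FOLLOW(N) if α ⇒* ε)).

E → e F c E E': PREDICT = { 'e' }
  'e' is in predict set, so this production goes in M[E, 'e']
E → n: PREDICT = { 'n' }

M[E, 'e'] = E → e F c E E'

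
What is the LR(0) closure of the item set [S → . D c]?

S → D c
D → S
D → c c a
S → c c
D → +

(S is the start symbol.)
{ [D → . +], [D → . S], [D → . c c a], [S → . D c], [S → . c c] }

Start with: [S → . D c]
  [S → . D c] has the dot before D: add [D → . S], [D → . c c a], [D → . +]
  [D → . S] has the dot before S: add [S → . c c]
No further items can be added.

CLOSURE = { [D → . +], [D → . S], [D → . c c a], [S → . D c], [S → . c c] }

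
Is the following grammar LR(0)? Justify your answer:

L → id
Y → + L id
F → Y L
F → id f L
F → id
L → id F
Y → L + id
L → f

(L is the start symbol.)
No. Shift-reduce conflict between [L → id .] and [F → . id]

Augment with L' → L and build the canonical LR(0) collection (I0 = CLOSURE({[L' → . L]}), then GOTO on every symbol after a dot until no new states appear). It has 16 states:
  I0: { [L → . f], [L → . id F], [L → . id], [L' → . L] }  — shift
  I1: { [L' → L .] }  — accept
  I2: { [L → f .] }  — reduce
  I3: { [F → . Y L], [F → . id f L], [F → . id], [L → . f], [L → . id F], [L → . id], [L → id . F], [L → id .], [Y → . + L id], [Y → . L + id] }  — shift, reduce
  I4: { [L → . f], [L → . id F], [L → . id], [Y → + . L id] }  — shift
  I5: { [L → id F .] }  — reduce
  I6: { [Y → L . + id] }  — shift
  I7: { [F → Y . L], [L → . f], [L → . id F], [L → . id] }  — shift
  I8: { [F → . Y L], [F → . id f L], [F → . id], [F → id . f L], [F → id .], [L → . f], [L → . id F], [L → . id], [L → id . F], [L → id .], [Y → . + L id], [Y → . L + id] }  — shift, 2 reduces
  I9: { [F → id f . L], [L → . f], [L → . id F], [L → . id], [L → f .] }  — shift, reduce
  I10: { [F → id f L .] }  — reduce
  I11: { [F → Y L .] }  — reduce
  I12: { [Y → L + . id] }  — shift
  I13: { [Y → L + id .] }  — reduce
  I14: { [Y → + L . id] }  — shift
  I15: { [Y → + L id .] }  — reduce

Conflict in state I3:
  Shift-reduce conflict between [L → id .] and [F → . id]
So the grammar is NOT LR(0).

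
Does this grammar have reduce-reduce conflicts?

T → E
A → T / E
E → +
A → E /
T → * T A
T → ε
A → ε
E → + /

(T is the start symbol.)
Augment with T' → T and build the canonical LR(0) collection (I0 = CLOSURE({[T' → . T]}), then GOTO on every symbol after a dot until no new states appear). It has 13 states:
  I0: { [E → . + /], [E → . +], [T → . * T A], [T → . E], [T → .], [T' → . T] }  — shift, reduce
  I1: { [E → . + /], [E → . +], [T → * . T A], [T → . * T A], [T → . E], [T → .] }  — shift, reduce
  I2: { [E → + . /], [E → + .] }  — shift, reduce
  I3: { [T → E .] }  — reduce
  I4: { [T' → T .] }  — accept
  I5: { [E → + / .] }  — reduce
  I6: { [A → . E /], [A → . T / E], [A → .], [E → . + /], [E → . +], [T → * T . A], [T → . * T A], [T → . E], [T → .] }  — shift, 2 reduces
  I7: { [T → * T A .] }  — reduce
  I8: { [A → E . /], [T → E .] }  — shift, reduce
  I9: { [A → T . / E] }  — shift
  I10: { [A → T / . E], [E → . + /], [E → . +] }  — shift
  I11: { [A → T / E .] }  — reduce
  I12: { [A → E / .] }  — reduce

I6 contains complete items [A → .], [T → .] — reduce-reduce conflict.

Answer: Yes — I6: [A → .] vs [T → .]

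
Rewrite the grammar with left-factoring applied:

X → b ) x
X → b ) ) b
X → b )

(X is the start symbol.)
Left-factoring transforms A → αβ₁ | αβ₂ into A → αA' and A' → β₁ | β₂
(α is the longest common prefix among the alternatives). Repeat until
no nonterminal has two alternatives with a common prefix.

Round 1: X has alternatives sharing prefix 'b )'. Introduce X': X → b ) X'
  Add: X' → x
  Add: X' → ) b
  Add: X' → ε

No remaining common prefixes — done.

Resulting grammar:
X → b ) X'
X' → x
X' → ) b
X' → ε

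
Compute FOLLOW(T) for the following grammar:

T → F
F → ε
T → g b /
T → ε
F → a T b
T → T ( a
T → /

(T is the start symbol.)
{ $, '(', 'b' }

To compute FOLLOW(T), find every occurrence of T on a right-hand side N → α T β: add FIRST(β) \ {ε}, and if β is empty or nullable also add FOLLOW(N). Iterate to a fixed point.

T is the start symbol, so $ ∈ FOLLOW(T).
In F → a T b: T is followed by b, add FIRST(b) \ {ε} = { 'b' }
In T → T ( a: T is followed by '(' a, add FIRST('(' a) \ {ε} = { '(' }

Taking the union: FOLLOW(T) = { $, '(', 'b' }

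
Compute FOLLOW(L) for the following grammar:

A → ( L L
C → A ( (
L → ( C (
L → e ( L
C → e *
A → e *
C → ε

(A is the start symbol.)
{ $, '(', 'e' }

In A → ( L L: L is followed by L, add FIRST(L) \ {ε} = { '(', 'e' }
In A → ( L L: L is at the end, add FOLLOW(A)
In L → e ( L: L is at the end; this adds FOLLOW(L) to itself — nothing new

The FOLLOW sets referred to above (computed the same way, to a fixed point):
  FOLLOW(A) = { $, '(' }

Taking the union: FOLLOW(L) = { $, '(', 'e' }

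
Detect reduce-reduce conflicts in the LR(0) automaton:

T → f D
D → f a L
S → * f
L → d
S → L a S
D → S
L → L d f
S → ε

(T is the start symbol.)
No reduce-reduce conflicts

A reduce-reduce conflict occurs when an LR(0) state has two complete items [A → α .] and [B → β .] — both call for a reduction, and with no lookahead the parser cannot choose between them.

Augment with T' → T and build the canonical LR(0) collection (I0 = CLOSURE({[T' → . T]}), then GOTO on every symbol after a dot until no new states appear). It has 16 states:
  I0: { [T → . f D], [T' → . T] }  — shift
  I1: { [T' → T .] }  — accept
  I2: { [D → . S], [D → . f a L], [L → . L d f], [L → . d], [S → . * f], [S → . L a S], [S → .], [T → f . D] }  — shift, reduce
  I3: { [S → * . f] }  — shift
  I4: { [T → f D .] }  — reduce
  I5: { [L → L . d f], [S → L . a S] }  — shift
  I6: { [D → S .] }  — reduce
  I7: { [L → d .] }  — reduce
  I8: { [D → f . a L] }  — shift
  I9: { [D → f a . L], [L → . L d f], [L → . d] }  — shift
  I10: { [D → f a L .], [L → L . d f] }  — shift, reduce
  I11: { [L → L d . f] }  — shift
  I12: { [L → L d f .] }  — reduce
  I13: { [L → . L d f], [L → . d], [S → . * f], [S → . L a S], [S → .], [S → L a . S] }  — shift, reduce
  I14: { [S → L a S .] }  — reduce
  I15: { [S → * f .] }  — reduce

No state contains more than one complete item.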